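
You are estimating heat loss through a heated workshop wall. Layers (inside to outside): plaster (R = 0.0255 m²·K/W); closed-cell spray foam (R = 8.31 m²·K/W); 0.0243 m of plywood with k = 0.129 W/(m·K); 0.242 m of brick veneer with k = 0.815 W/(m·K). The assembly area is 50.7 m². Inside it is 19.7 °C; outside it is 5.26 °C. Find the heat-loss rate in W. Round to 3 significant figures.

0.0243/0.129 = 0.1884
0.242/0.815 = 0.2969
R_total = 0.0255 + 8.31 + 0.1884 + 0.2969 = 8.821 m²·K/W
Q = A·ΔT/R = 50.7 × (19.7 − 5.26) / 8.821 = 83 W

83.0 W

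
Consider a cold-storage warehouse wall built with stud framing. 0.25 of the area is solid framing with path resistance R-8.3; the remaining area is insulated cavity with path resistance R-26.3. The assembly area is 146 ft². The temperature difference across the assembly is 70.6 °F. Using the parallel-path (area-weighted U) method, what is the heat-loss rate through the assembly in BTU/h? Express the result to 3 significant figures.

U_eff = 0.75/26.3 + 0.25/8.3 = 0.02852 + 0.03012 = 0.05864
R_eff = 1/U_eff = 17.05 ft²·°F·h/BTU
Q = 146 × 70.6 / 17.05 = 604.4 BTU/h

604 BTU/h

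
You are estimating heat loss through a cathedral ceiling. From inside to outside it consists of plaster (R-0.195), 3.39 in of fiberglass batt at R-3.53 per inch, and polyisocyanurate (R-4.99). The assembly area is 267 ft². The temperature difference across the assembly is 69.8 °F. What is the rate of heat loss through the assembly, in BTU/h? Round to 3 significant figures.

3.39 × 3.53 = 11.97
R_total = 0.195 + 11.97 + 4.99 = 17.15 ft²·°F·h/BTU
Q = A·ΔT/R = 267 × 69.8 / 17.15 = 1087 BTU/h

1090 BTU/h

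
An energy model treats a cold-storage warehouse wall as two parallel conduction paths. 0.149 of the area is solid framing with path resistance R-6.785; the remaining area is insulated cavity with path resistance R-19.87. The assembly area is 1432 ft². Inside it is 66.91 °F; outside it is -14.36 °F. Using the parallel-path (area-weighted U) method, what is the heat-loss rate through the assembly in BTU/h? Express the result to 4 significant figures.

7540 BTU/h

U_eff = 0.851/19.87 + 0.149/6.785 = 0.042828 + 0.02196 = 0.064789
R_eff = 1/U_eff = 15.435 ft²·°F·h/BTU
Q = 1432 × (66.91 − (-14.36)) / 15.435 = 7540 BTU/h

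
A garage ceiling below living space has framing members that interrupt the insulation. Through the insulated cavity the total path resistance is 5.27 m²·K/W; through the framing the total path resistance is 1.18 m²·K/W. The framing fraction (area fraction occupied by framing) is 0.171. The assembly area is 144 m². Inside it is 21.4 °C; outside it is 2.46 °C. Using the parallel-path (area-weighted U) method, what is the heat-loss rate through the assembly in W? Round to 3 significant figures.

824 W

U_eff = 0.829/5.27 + 0.171/1.18 = 0.1573 + 0.1449 = 0.3022
R_eff = 1/U_eff = 3.309 m²·K/W
Q = 144 × (21.4 − 2.46) / 3.309 = 824.3 W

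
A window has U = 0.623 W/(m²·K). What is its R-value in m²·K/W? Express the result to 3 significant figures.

R = 1/U = 1/0.623 = 1.605

1.61 m²·K/W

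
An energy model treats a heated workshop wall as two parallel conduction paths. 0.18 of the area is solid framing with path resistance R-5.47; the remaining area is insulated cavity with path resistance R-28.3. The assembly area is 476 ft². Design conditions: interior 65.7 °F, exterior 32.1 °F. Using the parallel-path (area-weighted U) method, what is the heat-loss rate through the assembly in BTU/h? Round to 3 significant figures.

U_eff = 0.82/28.3 + 0.18/5.47 = 0.02898 + 0.03291 = 0.06188
R_eff = 1/U_eff = 16.16 ft²·°F·h/BTU
Q = 476 × (65.7 − 32.1) / 16.16 = 989.7 BTU/h

990 BTU/h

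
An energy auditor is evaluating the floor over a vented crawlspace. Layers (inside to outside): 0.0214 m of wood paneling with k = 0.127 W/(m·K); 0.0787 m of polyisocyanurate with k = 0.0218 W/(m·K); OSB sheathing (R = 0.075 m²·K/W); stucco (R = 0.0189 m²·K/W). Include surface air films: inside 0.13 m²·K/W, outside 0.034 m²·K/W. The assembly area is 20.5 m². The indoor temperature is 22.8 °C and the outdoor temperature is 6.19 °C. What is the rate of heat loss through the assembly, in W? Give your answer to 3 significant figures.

84.4 W

0.0214/0.127 = 0.1685
0.0787/0.0218 = 3.61
R_total = 0.13 + 0.1685 + 3.61 + 0.075 + 0.0189 + 0.034 = 4.036 m²·K/W
Q = A·ΔT/R = 20.5 × (22.8 − 6.19) / 4.036 = 84.36 W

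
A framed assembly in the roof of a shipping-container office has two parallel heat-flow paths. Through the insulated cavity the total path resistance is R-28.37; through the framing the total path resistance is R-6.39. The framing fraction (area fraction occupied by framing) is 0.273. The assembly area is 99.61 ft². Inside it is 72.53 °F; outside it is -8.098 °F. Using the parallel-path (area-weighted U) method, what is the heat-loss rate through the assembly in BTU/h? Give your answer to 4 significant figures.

U_eff = 0.727/28.37 + 0.273/6.39 = 0.025626 + 0.042723 = 0.068349
R_eff = 1/U_eff = 14.631 ft²·°F·h/BTU
Q = 99.61 × (72.53 − (-8.098)) / 14.631 = 548.93 BTU/h

548.9 BTU/h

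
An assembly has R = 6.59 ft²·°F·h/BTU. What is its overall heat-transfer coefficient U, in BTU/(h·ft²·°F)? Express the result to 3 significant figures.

0.152 BTU/(h·ft²·°F)

U = 1/R = 1/6.59 = 0.1517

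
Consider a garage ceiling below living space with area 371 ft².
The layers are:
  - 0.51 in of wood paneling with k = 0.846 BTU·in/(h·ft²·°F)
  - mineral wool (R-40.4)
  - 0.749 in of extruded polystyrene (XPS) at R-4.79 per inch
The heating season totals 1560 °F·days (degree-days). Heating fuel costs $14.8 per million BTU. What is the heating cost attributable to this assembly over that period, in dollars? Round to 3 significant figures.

4.61 dollars

0.51/0.846 = 0.6028
0.749 × 4.79 = 3.588
R_total = 0.6028 + 40.4 + 3.588 = 44.59 ft²·°F·h/BTU
E = A × HDD × 24 / R = 371 × 1560 × 24 / 44.59 = 311500 BTU
Cost = 311500/10⁶ × 14.8 = $4.61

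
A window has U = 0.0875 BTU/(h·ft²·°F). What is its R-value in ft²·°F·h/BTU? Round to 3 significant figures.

11.4 ft²·°F·h/BTU

R = 1/U = 1/0.0875 = 11.43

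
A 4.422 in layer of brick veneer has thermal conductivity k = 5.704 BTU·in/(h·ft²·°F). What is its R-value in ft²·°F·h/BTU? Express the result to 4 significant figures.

0.7752 ft²·°F·h/BTU

R = L/k = 4.422/5.704 = 0.77525 ft²·°F·h/BTU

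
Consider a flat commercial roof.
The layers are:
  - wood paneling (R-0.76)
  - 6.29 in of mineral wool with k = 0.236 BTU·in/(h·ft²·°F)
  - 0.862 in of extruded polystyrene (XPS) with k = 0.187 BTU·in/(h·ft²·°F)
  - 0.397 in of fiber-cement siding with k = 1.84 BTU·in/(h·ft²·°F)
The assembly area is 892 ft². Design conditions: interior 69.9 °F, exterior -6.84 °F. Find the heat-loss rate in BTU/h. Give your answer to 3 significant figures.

6.29/0.236 = 26.65
0.862/0.187 = 4.61
0.397/1.84 = 0.2158
R_total = 0.76 + 26.65 + 4.61 + 0.2158 = 32.24 ft²·°F·h/BTU
Q = A·ΔT/R = 892 × (69.9 − (-6.84)) / 32.24 = 2123 BTU/h

2120 BTU/h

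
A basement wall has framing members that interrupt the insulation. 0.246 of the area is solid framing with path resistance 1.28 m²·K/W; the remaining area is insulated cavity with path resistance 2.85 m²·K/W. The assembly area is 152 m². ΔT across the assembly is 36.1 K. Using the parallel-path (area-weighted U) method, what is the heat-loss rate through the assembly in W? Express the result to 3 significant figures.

U_eff = 0.754/2.85 + 0.246/1.28 = 0.2646 + 0.1922 = 0.4567
R_eff = 1/U_eff = 2.189 m²·K/W
Q = 152 × 36.1 / 2.189 = 2506 W

2510 W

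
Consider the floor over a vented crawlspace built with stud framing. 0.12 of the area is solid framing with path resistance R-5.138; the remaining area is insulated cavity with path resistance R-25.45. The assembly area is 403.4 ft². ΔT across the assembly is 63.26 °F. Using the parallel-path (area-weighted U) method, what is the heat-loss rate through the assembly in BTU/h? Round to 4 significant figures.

1478 BTU/h

U_eff = 0.88/25.45 + 0.12/5.138 = 0.034578 + 0.023355 = 0.057933
R_eff = 1/U_eff = 17.261 ft²·°F·h/BTU
Q = 403.4 × 63.26 / 17.261 = 1478.4 BTU/h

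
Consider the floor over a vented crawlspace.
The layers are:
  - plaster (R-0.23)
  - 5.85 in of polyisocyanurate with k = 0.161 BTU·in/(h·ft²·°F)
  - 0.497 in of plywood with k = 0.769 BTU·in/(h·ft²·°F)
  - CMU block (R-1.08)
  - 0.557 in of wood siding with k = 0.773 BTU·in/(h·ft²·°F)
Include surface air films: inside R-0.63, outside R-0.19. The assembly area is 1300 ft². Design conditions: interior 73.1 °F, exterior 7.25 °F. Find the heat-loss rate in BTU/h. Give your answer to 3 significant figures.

2150 BTU/h

5.85/0.161 = 36.34
0.497/0.769 = 0.6463
0.557/0.773 = 0.7206
R_total = 0.63 + 0.23 + 36.34 + 0.6463 + 1.08 + 0.7206 + 0.19 = 39.83 ft²·°F·h/BTU
Q = A·ΔT/R = 1300 × (73.1 − 7.25) / 39.83 = 2149 BTU/h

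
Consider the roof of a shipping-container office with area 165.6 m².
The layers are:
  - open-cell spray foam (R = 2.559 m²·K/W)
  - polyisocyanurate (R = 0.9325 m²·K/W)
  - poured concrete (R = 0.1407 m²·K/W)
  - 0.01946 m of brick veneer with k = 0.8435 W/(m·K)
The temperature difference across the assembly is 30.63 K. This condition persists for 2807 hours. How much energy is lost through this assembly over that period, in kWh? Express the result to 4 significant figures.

3895 kWh

0.01946/0.8435 = 0.023071
R_total = 2.559 + 0.9325 + 0.1407 + 0.023071 = 3.6553 m²·K/W
Q = 165.6 × 30.63 / 3.6553 = 1387.7 W
E = 1387.7 W × 2807 h / 1000 = 3895.2 kWh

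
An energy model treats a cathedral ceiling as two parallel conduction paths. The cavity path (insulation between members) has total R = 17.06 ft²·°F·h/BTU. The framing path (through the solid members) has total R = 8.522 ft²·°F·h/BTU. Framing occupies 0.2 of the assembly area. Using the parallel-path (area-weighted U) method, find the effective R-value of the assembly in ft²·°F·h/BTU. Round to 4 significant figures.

14.21 ft²·°F·h/BTU

U_eff = 0.8/17.06 + 0.2/8.522 = 0.046893 + 0.023469 = 0.070362
R_eff = 1/U_eff = 14.212 ft²·°F·h/BTU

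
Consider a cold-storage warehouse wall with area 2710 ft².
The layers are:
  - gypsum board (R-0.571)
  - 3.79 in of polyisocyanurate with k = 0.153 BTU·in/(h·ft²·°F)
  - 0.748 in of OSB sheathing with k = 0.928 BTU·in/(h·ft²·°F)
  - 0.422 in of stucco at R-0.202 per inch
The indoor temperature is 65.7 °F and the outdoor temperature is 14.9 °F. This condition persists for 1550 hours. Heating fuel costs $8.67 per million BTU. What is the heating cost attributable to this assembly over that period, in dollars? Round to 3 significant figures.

70.5 dollars

3.79/0.153 = 24.77
0.748/0.928 = 0.806
0.422 × 0.202 = 0.08524
R_total = 0.571 + 24.77 + 0.806 + 0.08524 = 26.23 ft²·°F·h/BTU
Q = 2710 × (65.7 − 14.9) / 26.23 = 5248 BTU/h
E = 5248 × 1550 = 8134000 BTU
Cost = 8134000/10⁶ × 8.67 = $70.52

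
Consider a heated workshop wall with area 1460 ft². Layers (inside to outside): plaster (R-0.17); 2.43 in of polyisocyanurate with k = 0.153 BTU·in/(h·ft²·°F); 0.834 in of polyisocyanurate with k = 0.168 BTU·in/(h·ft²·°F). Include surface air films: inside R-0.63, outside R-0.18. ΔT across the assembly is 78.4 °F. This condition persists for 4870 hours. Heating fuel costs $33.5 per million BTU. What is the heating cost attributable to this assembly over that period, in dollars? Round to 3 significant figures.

2.43/0.153 = 15.88
0.834/0.168 = 4.964
R_total = 0.63 + 0.17 + 15.88 + 4.964 + 0.18 = 21.83 ft²·°F·h/BTU
Q = 1460 × 78.4 / 21.83 = 5244 BTU/h
E = 5244 × 4870 = 25540000 BTU
Cost = 25540000/10⁶ × 33.5 = $855.6

856 dollars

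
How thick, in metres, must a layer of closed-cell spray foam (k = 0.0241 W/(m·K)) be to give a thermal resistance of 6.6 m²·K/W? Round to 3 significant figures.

0.159 m

L = R·k = 6.6 × 0.0241 = 0.1591 m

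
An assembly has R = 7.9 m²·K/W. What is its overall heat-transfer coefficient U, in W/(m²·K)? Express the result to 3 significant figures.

0.127 W/(m²·K)

U = 1/R = 1/7.9 = 0.1266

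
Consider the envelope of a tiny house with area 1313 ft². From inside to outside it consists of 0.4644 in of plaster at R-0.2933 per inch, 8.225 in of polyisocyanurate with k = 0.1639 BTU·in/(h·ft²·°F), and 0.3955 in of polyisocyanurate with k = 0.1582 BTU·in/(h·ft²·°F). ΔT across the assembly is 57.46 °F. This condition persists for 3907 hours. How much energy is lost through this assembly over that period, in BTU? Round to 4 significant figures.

0.4644 × 0.2933 = 0.13621
8.225/0.1639 = 50.183
0.3955/0.1582 = 2.5
R_total = 0.13621 + 50.183 + 2.5 = 52.819 ft²·°F·h/BTU
Q = 1313 × 57.46 / 52.819 = 1428.4 BTU/h
E = 1428.4 × 3907 = 5580600 BTU

5581000 BTU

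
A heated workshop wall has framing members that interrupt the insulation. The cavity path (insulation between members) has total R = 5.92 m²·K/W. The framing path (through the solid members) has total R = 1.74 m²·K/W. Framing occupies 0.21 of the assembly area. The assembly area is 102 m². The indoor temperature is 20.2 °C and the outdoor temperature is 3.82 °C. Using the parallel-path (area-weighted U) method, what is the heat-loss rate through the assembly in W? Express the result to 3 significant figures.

425 W

U_eff = 0.79/5.92 + 0.21/1.74 = 0.1334 + 0.1207 = 0.2541
R_eff = 1/U_eff = 3.935 m²·K/W
Q = 102 × (20.2 − 3.82) / 3.935 = 424.6 W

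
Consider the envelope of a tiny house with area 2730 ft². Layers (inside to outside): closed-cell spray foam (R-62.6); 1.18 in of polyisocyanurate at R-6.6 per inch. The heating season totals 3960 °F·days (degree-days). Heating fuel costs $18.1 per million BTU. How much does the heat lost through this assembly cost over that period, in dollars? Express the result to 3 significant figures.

1.18 × 6.6 = 7.788
R_total = 62.6 + 7.788 = 70.39 ft²·°F·h/BTU
E = A × HDD × 24 / R = 2730 × 3960 × 24 / 70.39 = 3686000 BTU
Cost = 3686000/10⁶ × 18.1 = $66.72

66.7 dollars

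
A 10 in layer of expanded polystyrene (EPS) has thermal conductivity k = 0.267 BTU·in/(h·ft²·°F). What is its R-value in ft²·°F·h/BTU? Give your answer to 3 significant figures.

R = L/k = 10/0.267 = 37.45 ft²·°F·h/BTU

37.5 ft²·°F·h/BTU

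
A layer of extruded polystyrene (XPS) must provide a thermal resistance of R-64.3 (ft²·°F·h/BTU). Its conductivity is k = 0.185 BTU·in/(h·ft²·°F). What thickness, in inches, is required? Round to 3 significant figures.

11.9 in

L = R × k = 64.3 × 0.185 = 11.9 in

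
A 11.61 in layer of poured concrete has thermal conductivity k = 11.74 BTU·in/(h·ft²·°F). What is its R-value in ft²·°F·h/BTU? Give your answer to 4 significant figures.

0.9889 ft²·°F·h/BTU

R = L/k = 11.61/11.74 = 0.98893 ft²·°F·h/BTU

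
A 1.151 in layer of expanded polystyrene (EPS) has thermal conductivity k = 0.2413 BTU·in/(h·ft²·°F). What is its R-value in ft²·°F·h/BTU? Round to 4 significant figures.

4.770 ft²·°F·h/BTU

R = L/k = 1.151/0.2413 = 4.77 ft²·°F·h/BTU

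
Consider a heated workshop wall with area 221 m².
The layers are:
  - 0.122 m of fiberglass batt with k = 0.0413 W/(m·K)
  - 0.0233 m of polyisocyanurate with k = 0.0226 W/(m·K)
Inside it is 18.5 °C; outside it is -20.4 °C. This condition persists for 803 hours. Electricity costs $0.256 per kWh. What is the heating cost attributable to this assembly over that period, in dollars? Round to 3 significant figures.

0.122/0.0413 = 2.954
0.0233/0.0226 = 1.031
R_total = 2.954 + 1.031 = 3.985 m²·K/W
Q = 221 × (18.5 − (-20.4)) / 3.985 = 2157 W
E = 2157 W × 803 h / 1000 = 1732 kWh
Cost = 1732 × 0.256 = $443.5

443 dollars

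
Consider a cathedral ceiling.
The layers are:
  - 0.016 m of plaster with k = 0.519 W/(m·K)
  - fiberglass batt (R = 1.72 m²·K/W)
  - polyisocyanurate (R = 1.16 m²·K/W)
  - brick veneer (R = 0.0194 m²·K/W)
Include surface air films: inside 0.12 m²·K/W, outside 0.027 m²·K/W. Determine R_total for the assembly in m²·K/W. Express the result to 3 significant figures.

3.08 m²·K/W

0.016/0.519 = 0.03083
R_total = 0.12 + 0.03083 + 1.72 + 1.16 + 0.0194 + 0.027 = 3.077 m²·K/W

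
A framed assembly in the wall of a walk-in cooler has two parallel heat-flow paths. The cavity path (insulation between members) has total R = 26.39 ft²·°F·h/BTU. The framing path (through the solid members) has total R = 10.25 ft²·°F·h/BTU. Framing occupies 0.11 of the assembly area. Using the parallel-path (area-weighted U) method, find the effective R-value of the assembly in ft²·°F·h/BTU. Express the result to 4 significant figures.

U_eff = 0.89/26.39 + 0.11/10.25 = 0.033725 + 0.010732 = 0.044457
R_eff = 1/U_eff = 22.494 ft²·°F·h/BTU

22.49 ft²·°F·h/BTU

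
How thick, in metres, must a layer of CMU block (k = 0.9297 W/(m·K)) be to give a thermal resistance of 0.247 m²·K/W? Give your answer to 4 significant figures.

L = R·k = 0.247 × 0.9297 = 0.22964 m

0.2296 m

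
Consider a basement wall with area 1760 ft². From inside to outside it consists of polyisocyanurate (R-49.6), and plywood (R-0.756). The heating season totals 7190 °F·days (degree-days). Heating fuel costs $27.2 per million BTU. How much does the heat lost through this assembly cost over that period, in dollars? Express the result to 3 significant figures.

R_total = 49.6 + 0.756 = 50.36 ft²·°F·h/BTU
E = A × HDD × 24 / R = 1760 × 7190 × 24 / 50.36 = 6031000 BTU
Cost = 6031000/10⁶ × 27.2 = $164

164 dollars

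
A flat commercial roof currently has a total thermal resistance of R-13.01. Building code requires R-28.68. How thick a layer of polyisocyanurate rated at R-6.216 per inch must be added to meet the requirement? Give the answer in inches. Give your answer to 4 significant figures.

2.521 in

ΔR = 28.68 − 13.01 = 15.67 ft²·°F·h/BTU
L = ΔR / (R/in) = 15.67/6.216 = 2.5209 in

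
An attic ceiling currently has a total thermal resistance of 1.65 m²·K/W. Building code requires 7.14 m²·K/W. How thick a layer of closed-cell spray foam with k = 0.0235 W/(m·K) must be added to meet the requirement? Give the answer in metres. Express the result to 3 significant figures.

0.129 m

ΔR = 7.14 − 1.65 = 5.49 m²·K/W
L = ΔR × k = 5.49 × 0.0235 = 0.129 m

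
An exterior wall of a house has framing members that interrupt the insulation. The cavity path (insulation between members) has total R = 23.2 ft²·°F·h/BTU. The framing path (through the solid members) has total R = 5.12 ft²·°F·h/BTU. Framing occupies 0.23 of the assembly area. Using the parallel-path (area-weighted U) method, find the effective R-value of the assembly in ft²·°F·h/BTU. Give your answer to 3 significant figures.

12.8 ft²·°F·h/BTU

U_eff = 0.77/23.2 + 0.23/5.12 = 0.03319 + 0.04492 = 0.07811
R_eff = 1/U_eff = 12.8 ft²·°F·h/BTU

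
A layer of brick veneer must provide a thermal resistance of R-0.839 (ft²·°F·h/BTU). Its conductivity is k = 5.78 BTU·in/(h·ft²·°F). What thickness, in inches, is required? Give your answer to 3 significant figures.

L = R × k = 0.839 × 5.78 = 4.849 in

4.85 in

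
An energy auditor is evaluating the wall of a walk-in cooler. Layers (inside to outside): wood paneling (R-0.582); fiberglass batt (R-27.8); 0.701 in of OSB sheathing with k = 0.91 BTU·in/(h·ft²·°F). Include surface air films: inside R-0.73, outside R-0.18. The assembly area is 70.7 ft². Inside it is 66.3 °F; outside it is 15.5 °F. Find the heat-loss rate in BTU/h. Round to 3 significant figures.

119 BTU/h

0.701/0.91 = 0.7703
R_total = 0.73 + 0.582 + 27.8 + 0.7703 + 0.18 = 30.06 ft²·°F·h/BTU
Q = A·ΔT/R = 70.7 × (66.3 − 15.5) / 30.06 = 119.5 BTU/h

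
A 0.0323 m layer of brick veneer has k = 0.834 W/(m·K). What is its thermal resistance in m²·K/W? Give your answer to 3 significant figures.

R = L/k = 0.0323/0.834 = 0.03873 m²·K/W

0.0387 m²·K/W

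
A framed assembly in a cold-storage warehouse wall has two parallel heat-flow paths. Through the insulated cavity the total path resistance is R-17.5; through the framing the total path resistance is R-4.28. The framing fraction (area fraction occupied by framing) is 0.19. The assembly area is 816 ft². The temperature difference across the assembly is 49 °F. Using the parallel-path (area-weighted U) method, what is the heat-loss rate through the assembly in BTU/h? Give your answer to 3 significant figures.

U_eff = 0.81/17.5 + 0.19/4.28 = 0.04629 + 0.04439 = 0.09068
R_eff = 1/U_eff = 11.03 ft²·°F·h/BTU
Q = 816 × 49 / 11.03 = 3626 BTU/h

3630 BTU/h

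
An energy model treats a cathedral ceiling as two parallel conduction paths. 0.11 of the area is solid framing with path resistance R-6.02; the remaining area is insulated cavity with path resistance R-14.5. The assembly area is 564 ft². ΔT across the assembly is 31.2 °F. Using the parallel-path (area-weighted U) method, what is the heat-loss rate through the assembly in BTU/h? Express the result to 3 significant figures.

1400 BTU/h

U_eff = 0.89/14.5 + 0.11/6.02 = 0.06138 + 0.01827 = 0.07965
R_eff = 1/U_eff = 12.55 ft²·°F·h/BTU
Q = 564 × 31.2 / 12.55 = 1402 BTU/h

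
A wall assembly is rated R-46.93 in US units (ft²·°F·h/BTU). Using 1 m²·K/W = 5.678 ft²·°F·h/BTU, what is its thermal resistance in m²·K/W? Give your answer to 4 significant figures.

R_SI = 46.93/5.678 = 8.2652

8.265 m²·K/W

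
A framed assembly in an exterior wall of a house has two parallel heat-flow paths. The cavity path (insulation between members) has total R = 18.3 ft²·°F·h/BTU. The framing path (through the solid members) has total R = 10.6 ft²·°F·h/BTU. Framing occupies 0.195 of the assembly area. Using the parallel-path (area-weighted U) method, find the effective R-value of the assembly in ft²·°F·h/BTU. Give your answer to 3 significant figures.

16.0 ft²·°F·h/BTU

U_eff = 0.805/18.3 + 0.195/10.6 = 0.04399 + 0.0184 = 0.06239
R_eff = 1/U_eff = 16.03 ft²·°F·h/BTU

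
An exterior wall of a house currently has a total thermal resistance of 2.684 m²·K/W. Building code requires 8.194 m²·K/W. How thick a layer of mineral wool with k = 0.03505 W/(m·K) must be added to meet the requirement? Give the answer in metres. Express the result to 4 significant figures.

0.1931 m

ΔR = 8.194 − 2.684 = 5.51 m²·K/W
L = ΔR × k = 5.51 × 0.03505 = 0.19313 m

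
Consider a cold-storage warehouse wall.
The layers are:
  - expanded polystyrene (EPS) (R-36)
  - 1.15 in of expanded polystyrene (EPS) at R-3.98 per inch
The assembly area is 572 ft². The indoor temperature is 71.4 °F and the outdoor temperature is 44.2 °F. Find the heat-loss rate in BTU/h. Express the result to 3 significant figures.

1.15 × 3.98 = 4.577
R_total = 36 + 4.577 = 40.58 ft²·°F·h/BTU
Q = A·ΔT/R = 572 × (71.4 − 44.2) / 40.58 = 383.4 BTU/h

383 BTU/h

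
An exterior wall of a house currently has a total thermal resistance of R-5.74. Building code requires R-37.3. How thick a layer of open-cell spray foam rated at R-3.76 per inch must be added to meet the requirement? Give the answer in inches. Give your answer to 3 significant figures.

ΔR = 37.3 − 5.74 = 31.56 ft²·°F·h/BTU
L = ΔR / (R/in) = 31.56/3.76 = 8.394 in

8.39 in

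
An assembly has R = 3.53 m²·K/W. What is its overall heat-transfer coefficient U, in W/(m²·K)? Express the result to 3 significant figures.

U = 1/R = 1/3.53 = 0.2833

0.283 W/(m²·K)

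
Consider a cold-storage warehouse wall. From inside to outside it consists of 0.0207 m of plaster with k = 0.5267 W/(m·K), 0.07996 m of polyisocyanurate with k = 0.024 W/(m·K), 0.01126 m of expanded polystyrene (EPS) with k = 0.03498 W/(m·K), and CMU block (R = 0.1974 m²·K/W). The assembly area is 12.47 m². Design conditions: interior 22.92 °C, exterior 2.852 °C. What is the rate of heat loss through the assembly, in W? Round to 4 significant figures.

64.33 W

0.0207/0.5267 = 0.039301
0.07996/0.024 = 3.3317
0.01126/0.03498 = 0.3219
R_total = 0.039301 + 3.3317 + 0.3219 + 0.1974 = 3.8903 m²·K/W
Q = A·ΔT/R = 12.47 × (22.92 − 2.852) / 3.8903 = 64.327 W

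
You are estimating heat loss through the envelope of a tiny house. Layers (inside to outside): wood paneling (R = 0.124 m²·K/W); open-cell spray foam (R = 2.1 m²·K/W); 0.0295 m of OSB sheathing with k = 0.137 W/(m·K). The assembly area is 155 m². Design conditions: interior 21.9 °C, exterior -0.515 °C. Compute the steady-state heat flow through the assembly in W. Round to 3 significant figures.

0.0295/0.137 = 0.2153
R_total = 0.124 + 2.1 + 0.2153 = 2.439 m²·K/W
Q = A·ΔT/R = 155 × (21.9 − (-0.515)) / 2.439 = 1424 W

1420 W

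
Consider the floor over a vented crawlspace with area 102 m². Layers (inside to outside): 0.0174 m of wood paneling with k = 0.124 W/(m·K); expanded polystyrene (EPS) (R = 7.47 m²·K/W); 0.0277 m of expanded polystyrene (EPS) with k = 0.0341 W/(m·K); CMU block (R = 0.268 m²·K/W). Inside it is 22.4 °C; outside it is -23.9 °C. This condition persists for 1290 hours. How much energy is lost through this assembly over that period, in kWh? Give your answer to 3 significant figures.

0.0174/0.124 = 0.1403
0.0277/0.0341 = 0.8123
R_total = 0.1403 + 7.47 + 0.8123 + 0.268 = 8.691 m²·K/W
Q = 102 × (22.4 − (-23.9)) / 8.691 = 543.4 W
E = 543.4 W × 1290 h / 1000 = 701 kWh

701 kWh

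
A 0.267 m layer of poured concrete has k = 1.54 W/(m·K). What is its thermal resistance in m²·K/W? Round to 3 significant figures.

0.173 m²·K/W

R = L/k = 0.267/1.54 = 0.1734 m²·K/W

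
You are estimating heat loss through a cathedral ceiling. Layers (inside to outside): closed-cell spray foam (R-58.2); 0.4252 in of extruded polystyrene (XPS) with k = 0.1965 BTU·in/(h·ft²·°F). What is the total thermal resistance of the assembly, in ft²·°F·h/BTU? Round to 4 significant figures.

0.4252/0.1965 = 2.1639
R_total = 58.2 + 2.1639 = 60.364 ft²·°F·h/BTU

60.36 ft²·°F·h/BTU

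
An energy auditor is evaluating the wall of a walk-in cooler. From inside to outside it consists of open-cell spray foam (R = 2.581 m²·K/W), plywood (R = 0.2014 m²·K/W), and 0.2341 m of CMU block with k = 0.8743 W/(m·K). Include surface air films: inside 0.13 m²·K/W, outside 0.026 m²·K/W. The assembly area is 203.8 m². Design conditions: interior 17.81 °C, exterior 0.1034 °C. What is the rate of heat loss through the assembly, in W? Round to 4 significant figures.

0.2341/0.8743 = 0.26776
R_total = 0.13 + 2.581 + 0.2014 + 0.26776 + 0.026 = 3.2062 m²·K/W
Q = A·ΔT/R = 203.8 × (17.81 − 0.1034) / 3.2062 = 1125.5 W

1126 W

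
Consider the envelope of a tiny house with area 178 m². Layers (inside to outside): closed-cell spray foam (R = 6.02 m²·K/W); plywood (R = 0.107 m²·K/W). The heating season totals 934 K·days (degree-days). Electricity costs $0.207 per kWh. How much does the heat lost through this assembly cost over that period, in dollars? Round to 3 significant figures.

R_total = 6.02 + 0.107 = 6.127 m²·K/W
E = A × HDD × 24 / R / 1000 = 178 × 934 × 24 / 6.127 / 1000 = 651.2 kWh
Cost = 651.2 × 0.207 = $134.8

135 dollars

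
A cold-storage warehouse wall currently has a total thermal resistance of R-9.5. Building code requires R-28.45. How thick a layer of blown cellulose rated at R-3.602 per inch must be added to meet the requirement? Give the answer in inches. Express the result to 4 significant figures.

ΔR = 28.45 − 9.5 = 18.95 ft²·°F·h/BTU
L = ΔR / (R/in) = 18.95/3.602 = 5.261 in

5.261 in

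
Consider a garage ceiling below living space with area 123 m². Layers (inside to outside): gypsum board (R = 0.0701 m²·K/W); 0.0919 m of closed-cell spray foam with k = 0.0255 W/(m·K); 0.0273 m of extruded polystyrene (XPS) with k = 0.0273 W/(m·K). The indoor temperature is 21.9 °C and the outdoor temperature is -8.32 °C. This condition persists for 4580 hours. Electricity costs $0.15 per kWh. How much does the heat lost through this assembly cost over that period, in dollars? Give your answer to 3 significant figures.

0.0919/0.0255 = 3.604
0.0273/0.0273 = 1
R_total = 0.0701 + 3.604 + 1 = 4.674 m²·K/W
Q = 123 × (21.9 − (-8.32)) / 4.674 = 795.3 W
E = 795.3 W × 4580 h / 1000 = 3642 kWh
Cost = 3642 × 0.15 = $546.3

546 dollars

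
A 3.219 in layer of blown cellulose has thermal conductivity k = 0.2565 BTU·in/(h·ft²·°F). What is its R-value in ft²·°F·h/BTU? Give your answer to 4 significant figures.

12.55 ft²·°F·h/BTU

R = L/k = 3.219/0.2565 = 12.55 ft²·°F·h/BTU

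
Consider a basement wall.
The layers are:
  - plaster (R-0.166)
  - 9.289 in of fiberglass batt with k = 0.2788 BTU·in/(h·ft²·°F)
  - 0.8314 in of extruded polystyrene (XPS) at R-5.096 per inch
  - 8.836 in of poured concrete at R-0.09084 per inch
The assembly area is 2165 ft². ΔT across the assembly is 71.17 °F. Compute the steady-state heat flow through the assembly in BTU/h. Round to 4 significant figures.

4000 BTU/h

9.289/0.2788 = 33.318
0.8314 × 5.096 = 4.2368
8.836 × 0.09084 = 0.80266
R_total = 0.166 + 33.318 + 4.2368 + 0.80266 = 38.523 ft²·°F·h/BTU
Q = A·ΔT/R = 2165 × 71.17 / 38.523 = 3999.7 BTU/h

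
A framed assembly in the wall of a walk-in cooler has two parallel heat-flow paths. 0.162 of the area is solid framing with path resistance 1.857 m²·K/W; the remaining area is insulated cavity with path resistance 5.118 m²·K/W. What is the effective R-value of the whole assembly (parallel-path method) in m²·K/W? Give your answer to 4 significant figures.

U_eff = 0.838/5.118 + 0.162/1.857 = 0.16374 + 0.087237 = 0.25097
R_eff = 1/U_eff = 3.9845 m²·K/W

3.984 m²·K/W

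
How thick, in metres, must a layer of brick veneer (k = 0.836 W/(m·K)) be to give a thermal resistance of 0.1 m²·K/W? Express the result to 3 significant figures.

L = R·k = 0.1 × 0.836 = 0.0836 m

0.0836 m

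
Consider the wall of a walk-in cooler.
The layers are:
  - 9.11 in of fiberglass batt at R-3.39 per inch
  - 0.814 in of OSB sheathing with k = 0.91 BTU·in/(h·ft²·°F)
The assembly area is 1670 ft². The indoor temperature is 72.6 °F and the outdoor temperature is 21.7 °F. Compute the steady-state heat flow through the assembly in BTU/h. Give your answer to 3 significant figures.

2670 BTU/h

9.11 × 3.39 = 30.88
0.814/0.91 = 0.8945
R_total = 30.88 + 0.8945 = 31.78 ft²·°F·h/BTU
Q = A·ΔT/R = 1670 × (72.6 − 21.7) / 31.78 = 2675 BTU/h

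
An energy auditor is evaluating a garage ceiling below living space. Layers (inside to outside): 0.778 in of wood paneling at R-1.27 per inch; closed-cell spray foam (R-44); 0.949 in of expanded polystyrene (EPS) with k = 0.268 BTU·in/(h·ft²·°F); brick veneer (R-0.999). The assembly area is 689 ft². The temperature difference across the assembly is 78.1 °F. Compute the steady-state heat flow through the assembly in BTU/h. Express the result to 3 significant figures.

0.778 × 1.27 = 0.9881
0.949/0.268 = 3.541
R_total = 0.9881 + 44 + 3.541 + 0.999 = 49.53 ft²·°F·h/BTU
Q = A·ΔT/R = 689 × 78.1 / 49.53 = 1086 BTU/h

1090 BTU/h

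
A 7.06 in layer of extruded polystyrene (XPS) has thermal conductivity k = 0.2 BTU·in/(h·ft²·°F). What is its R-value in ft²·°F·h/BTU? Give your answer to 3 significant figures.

35.3 ft²·°F·h/BTU

R = L/k = 7.06/0.2 = 35.3 ft²·°F·h/BTU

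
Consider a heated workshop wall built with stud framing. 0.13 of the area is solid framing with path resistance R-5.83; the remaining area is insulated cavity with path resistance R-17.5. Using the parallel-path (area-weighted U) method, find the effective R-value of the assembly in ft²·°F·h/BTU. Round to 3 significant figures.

U_eff = 0.87/17.5 + 0.13/5.83 = 0.04971 + 0.0223 = 0.07201
R_eff = 1/U_eff = 13.89 ft²·°F·h/BTU

13.9 ft²·°F·h/BTU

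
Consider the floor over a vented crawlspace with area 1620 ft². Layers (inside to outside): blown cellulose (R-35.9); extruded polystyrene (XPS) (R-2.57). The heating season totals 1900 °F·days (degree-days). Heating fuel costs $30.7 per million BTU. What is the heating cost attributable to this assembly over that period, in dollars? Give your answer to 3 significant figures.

R_total = 35.9 + 2.57 = 38.47 ft²·°F·h/BTU
E = A × HDD × 24 / R = 1620 × 1900 × 24 / 38.47 = 1920000 BTU
Cost = 1920000/10⁶ × 30.7 = $58.95

59.0 dollars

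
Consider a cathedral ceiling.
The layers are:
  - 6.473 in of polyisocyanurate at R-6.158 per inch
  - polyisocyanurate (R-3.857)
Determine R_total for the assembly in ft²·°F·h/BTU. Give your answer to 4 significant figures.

6.473 × 6.158 = 39.861
R_total = 39.861 + 3.857 = 43.718 ft²·°F·h/BTU

43.72 ft²·°F·h/BTU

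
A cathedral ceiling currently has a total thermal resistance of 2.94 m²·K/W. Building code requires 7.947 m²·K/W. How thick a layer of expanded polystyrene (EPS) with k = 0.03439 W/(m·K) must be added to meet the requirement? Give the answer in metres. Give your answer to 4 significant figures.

ΔR = 7.947 − 2.94 = 5.007 m²·K/W
L = ΔR × k = 5.007 × 0.03439 = 0.17219 m

0.1722 m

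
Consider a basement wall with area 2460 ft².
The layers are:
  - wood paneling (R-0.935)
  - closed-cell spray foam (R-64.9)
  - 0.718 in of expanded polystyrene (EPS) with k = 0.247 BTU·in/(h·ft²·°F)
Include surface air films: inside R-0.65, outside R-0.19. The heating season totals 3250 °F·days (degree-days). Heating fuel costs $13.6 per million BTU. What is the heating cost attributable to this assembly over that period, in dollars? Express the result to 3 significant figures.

37.5 dollars

0.718/0.247 = 2.907
R_total = 0.65 + 0.935 + 64.9 + 2.907 + 0.19 = 69.58 ft²·°F·h/BTU
E = A × HDD × 24 / R = 2460 × 3250 × 24 / 69.58 = 2758000 BTU
Cost = 2758000/10⁶ × 13.6 = $37.5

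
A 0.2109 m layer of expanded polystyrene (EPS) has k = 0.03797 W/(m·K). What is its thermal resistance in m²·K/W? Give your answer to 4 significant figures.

R = L/k = 0.2109/0.03797 = 5.5544 m²·K/W

5.554 m²·K/W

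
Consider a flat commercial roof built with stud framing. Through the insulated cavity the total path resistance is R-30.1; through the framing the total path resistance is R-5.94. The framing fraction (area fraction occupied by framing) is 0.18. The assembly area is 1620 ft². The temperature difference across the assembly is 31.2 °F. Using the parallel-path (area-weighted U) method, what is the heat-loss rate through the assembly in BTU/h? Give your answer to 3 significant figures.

U_eff = 0.82/30.1 + 0.18/5.94 = 0.02724 + 0.0303 = 0.05755
R_eff = 1/U_eff = 17.38 ft²·°F·h/BTU
Q = 1620 × 31.2 / 17.38 = 2909 BTU/h

2910 BTU/h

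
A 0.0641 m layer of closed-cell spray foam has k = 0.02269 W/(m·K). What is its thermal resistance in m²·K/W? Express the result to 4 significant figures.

2.825 m²·K/W

R = L/k = 0.0641/0.02269 = 2.825 m²·K/W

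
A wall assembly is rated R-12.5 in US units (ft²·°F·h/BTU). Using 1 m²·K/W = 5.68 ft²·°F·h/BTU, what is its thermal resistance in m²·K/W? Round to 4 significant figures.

2.201 m²·K/W

R_SI = 12.5/5.68 = 2.2007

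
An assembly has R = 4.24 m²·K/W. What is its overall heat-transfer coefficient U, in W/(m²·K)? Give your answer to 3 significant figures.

U = 1/R = 1/4.24 = 0.2358

0.236 W/(m²·K)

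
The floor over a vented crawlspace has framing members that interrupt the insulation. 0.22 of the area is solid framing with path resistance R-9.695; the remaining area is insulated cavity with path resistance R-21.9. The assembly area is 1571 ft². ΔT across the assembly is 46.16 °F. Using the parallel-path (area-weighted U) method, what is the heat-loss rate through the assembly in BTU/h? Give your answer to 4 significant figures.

4228 BTU/h

U_eff = 0.78/21.9 + 0.22/9.695 = 0.035616 + 0.022692 = 0.058309
R_eff = 1/U_eff = 17.15 ft²·°F·h/BTU
Q = 1571 × 46.16 / 17.15 = 4228.4 BTU/h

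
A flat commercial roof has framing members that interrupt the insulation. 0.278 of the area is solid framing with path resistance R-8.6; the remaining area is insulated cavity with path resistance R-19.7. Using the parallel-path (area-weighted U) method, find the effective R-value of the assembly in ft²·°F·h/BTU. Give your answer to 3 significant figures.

U_eff = 0.722/19.7 + 0.278/8.6 = 0.03665 + 0.03233 = 0.06898
R_eff = 1/U_eff = 14.5 ft²·°F·h/BTU

14.5 ft²·°F·h/BTU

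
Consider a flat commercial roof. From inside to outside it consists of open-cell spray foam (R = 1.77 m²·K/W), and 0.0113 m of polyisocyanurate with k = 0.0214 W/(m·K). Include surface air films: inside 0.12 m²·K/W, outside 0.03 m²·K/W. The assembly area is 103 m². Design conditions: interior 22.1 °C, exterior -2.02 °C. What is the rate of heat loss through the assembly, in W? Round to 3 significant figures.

1010 W

0.0113/0.0214 = 0.528
R_total = 0.12 + 1.77 + 0.528 + 0.03 = 2.448 m²·K/W
Q = A·ΔT/R = 103 × (22.1 − (-2.02)) / 2.448 = 1015 W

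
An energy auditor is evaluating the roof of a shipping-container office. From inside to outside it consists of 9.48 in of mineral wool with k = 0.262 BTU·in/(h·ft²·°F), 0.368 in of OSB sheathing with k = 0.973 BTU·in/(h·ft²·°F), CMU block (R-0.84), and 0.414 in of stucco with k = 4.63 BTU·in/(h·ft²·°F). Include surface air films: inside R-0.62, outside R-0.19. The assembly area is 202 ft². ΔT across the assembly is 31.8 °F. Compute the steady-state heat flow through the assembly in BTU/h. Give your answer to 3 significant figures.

168 BTU/h

9.48/0.262 = 36.18
0.368/0.973 = 0.3782
0.414/4.63 = 0.08942
R_total = 0.62 + 36.18 + 0.3782 + 0.84 + 0.08942 + 0.19 = 38.3 ft²·°F·h/BTU
Q = A·ΔT/R = 202 × 31.8 / 38.3 = 167.7 BTU/h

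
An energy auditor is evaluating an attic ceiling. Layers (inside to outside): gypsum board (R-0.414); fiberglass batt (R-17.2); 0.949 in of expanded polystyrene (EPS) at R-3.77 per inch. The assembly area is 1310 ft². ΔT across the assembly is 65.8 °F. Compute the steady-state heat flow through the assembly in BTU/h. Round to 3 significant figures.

4070 BTU/h

0.949 × 3.77 = 3.578
R_total = 0.414 + 17.2 + 3.578 = 21.19 ft²·°F·h/BTU
Q = A·ΔT/R = 1310 × 65.8 / 21.19 = 4068 BTU/h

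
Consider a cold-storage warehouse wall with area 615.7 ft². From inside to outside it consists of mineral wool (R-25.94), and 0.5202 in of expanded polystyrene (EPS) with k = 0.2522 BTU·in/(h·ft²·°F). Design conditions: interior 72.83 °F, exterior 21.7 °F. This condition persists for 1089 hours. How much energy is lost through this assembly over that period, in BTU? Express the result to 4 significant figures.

0.5202/0.2522 = 2.0626
R_total = 25.94 + 2.0626 = 28.003 ft²·°F·h/BTU
Q = 615.7 × (72.83 − 21.7) / 28.003 = 1124.2 BTU/h
E = 1124.2 × 1089 = 1224300 BTU

1224000 BTU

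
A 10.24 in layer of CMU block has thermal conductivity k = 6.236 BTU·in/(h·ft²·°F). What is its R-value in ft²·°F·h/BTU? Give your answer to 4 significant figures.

1.642 ft²·°F·h/BTU

R = L/k = 10.24/6.236 = 1.6421 ft²·°F·h/BTU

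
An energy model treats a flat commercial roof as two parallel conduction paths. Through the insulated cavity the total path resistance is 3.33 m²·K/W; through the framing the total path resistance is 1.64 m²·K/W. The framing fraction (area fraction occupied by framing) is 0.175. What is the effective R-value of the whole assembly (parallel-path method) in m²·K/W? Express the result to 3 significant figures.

2.82 m²·K/W

U_eff = 0.825/3.33 + 0.175/1.64 = 0.2477 + 0.1067 = 0.3545
R_eff = 1/U_eff = 2.821 m²·K/W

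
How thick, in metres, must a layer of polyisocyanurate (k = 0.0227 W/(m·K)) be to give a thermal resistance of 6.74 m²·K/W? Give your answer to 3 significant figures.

L = R·k = 6.74 × 0.0227 = 0.153 m

0.153 m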